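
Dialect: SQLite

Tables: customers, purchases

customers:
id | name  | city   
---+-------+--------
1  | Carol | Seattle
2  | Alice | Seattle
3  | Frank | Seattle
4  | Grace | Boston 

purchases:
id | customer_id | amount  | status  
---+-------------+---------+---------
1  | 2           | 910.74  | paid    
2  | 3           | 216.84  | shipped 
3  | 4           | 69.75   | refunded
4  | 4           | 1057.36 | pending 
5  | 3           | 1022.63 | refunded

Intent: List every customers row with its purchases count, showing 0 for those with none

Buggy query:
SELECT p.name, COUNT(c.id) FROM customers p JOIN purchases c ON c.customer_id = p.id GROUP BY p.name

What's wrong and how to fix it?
Bug: An inner join excludes parents with zero children

Fix: Switch to LEFT JOIN to retain unmatched parent rows

Corrected query:
SELECT p.name, COUNT(c.id) FROM customers p LEFT JOIN purchases c ON c.customer_id = p.id GROUP BY p.name

Result:
name  | COUNT(c.id)
------+------------
Alice | 1          
Carol | 0          
Frank | 2          
Grace | 2          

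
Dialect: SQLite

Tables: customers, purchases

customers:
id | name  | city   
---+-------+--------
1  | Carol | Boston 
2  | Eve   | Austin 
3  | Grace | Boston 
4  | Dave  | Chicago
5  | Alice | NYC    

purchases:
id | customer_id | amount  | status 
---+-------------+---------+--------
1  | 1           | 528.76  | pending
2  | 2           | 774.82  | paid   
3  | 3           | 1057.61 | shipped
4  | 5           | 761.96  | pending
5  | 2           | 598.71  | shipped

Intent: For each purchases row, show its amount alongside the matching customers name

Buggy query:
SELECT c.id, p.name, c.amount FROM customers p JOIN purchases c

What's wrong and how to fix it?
Bug: JOIN with no ON clause produces a cartesian product; every purchases row pairs with every customers row

Fix: Add ON c.customer_id = p.id to the JOIN

Corrected query:
SELECT c.id, p.name, c.amount FROM customers p JOIN purchases c ON c.customer_id = p.id

Result:
id | name  | amount 
---+-------+--------
1  | Carol | 528.76 
2  | Eve   | 774.82 
3  | Grace | 1057.61
4  | Alice | 761.96 
5  | Eve   | 598.71 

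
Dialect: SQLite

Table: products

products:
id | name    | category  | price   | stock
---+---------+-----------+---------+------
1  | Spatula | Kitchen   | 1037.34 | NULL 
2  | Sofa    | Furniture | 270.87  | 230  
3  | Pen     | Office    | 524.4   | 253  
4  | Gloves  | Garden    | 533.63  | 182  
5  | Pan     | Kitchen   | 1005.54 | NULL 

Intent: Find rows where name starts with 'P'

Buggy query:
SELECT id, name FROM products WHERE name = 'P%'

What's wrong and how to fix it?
Bug: '=' compares the literal string including the % character; pattern matching needs LIKE

Fix: Replace '=' with LIKE so 'P%' is treated as a pattern

Corrected query:
SELECT id, name FROM products WHERE name LIKE 'P%'

Result:
id | name
---+-----
3  | Pen 
5  | Pan 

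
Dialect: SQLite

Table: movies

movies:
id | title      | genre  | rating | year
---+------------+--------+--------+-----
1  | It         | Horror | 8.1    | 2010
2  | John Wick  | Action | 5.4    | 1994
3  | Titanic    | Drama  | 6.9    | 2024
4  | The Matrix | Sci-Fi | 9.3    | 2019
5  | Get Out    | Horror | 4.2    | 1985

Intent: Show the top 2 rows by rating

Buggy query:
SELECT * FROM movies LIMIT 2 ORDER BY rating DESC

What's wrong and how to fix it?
Bug: LIMIT must come after ORDER BY

Fix: Sort with ORDER BY, then apply LIMIT

Corrected query:
SELECT * FROM movies ORDER BY rating DESC LIMIT 2

Result:
id | title      | genre  | rating | year
---+------------+--------+--------+-----
4  | The Matrix | Sci-Fi | 9.3    | 2019
1  | It         | Horror | 8.1    | 2010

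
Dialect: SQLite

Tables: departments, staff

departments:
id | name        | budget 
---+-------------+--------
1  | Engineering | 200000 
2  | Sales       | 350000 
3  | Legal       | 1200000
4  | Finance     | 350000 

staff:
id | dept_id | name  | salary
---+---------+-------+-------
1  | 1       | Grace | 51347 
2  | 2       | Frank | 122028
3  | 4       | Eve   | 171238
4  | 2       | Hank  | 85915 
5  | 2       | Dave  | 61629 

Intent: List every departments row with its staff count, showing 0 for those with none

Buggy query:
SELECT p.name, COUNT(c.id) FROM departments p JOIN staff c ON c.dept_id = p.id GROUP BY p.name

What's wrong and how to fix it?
Bug: An inner join excludes parents with zero children

Fix: Use LEFT JOIN so parents without children still appear (COUNT(c.id) gives 0)

Corrected query:
SELECT p.name, COUNT(c.id) FROM departments p LEFT JOIN staff c ON c.dept_id = p.id GROUP BY p.name

Result:
name        | COUNT(c.id)
------------+------------
Engineering | 1          
Finance     | 1          
Legal       | 0          
Sales       | 3          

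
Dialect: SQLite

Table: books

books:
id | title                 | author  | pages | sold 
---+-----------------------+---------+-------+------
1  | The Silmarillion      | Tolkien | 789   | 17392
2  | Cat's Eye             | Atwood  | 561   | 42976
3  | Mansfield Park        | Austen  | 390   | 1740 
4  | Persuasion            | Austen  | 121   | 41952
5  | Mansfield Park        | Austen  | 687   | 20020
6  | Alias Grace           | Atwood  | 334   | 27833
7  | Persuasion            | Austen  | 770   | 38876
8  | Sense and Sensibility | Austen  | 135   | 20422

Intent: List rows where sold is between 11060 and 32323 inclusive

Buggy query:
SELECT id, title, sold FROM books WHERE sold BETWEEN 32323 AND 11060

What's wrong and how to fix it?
Bug: The bounds are reversed; BETWEEN a AND b requires a <= b to match anything

Fix: Write BETWEEN 11060 AND 32323

Corrected query:
SELECT id, title, sold FROM books WHERE sold BETWEEN 11060 AND 32323

Result:
id | title                 | sold 
---+-----------------------+------
1  | The Silmarillion      | 17392
5  | Mansfield Park        | 20020
6  | Alias Grace           | 27833
8  | Sense and Sensibility | 20422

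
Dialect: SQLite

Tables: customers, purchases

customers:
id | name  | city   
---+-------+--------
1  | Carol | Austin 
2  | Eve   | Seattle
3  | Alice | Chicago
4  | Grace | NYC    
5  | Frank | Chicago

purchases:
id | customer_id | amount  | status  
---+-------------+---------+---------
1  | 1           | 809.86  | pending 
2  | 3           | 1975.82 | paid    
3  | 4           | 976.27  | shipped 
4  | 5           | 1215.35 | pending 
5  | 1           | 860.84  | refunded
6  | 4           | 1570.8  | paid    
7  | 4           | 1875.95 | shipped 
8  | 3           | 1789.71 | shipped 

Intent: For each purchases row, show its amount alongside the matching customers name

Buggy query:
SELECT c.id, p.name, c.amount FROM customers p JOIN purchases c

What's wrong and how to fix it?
Bug: JOIN with no ON clause produces a cartesian product; every purchases row pairs with every customers row

Fix: Specify the join condition linking the foreign key to the parent id

Corrected query:
SELECT c.id, p.name, c.amount FROM customers p JOIN purchases c ON c.customer_id = p.id

Result:
id | name  | amount 
---+-------+--------
1  | Carol | 809.86 
2  | Alice | 1975.82
3  | Grace | 976.27 
4  | Frank | 1215.35
5  | Carol | 860.84 
6  | Grace | 1570.8 
7  | Grace | 1875.95
8  | Alice | 1789.71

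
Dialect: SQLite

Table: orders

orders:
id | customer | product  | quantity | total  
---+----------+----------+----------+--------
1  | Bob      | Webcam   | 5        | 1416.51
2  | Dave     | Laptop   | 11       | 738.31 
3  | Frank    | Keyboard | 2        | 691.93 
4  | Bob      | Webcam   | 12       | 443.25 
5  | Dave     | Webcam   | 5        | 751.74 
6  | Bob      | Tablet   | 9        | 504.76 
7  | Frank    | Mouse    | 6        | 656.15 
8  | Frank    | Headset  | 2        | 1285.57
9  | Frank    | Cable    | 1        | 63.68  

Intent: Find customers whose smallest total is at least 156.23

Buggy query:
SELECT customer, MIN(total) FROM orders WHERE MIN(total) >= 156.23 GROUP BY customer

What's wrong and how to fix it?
Bug: MIN() in WHERE is a misuse of aggregate

Fix: Use HAVING for the per-group MIN condition

Corrected query:
SELECT customer, MIN(total) FROM orders GROUP BY customer HAVING MIN(total) >= 156.23

Result:
customer | MIN(total)
---------+-----------
Bob      | 443.25    
Dave     | 738.31    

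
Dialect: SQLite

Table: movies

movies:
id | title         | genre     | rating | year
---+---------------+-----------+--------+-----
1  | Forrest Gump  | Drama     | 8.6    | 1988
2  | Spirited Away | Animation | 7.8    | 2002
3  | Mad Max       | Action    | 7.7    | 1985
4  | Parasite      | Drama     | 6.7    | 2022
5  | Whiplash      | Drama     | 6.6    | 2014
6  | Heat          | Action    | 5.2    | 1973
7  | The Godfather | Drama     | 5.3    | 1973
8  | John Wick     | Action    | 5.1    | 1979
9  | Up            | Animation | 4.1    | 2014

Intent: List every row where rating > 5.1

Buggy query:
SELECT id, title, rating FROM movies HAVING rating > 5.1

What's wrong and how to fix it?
Bug: HAVING filters the output of aggregation, but this query has no GROUP BY and no aggregate functions, so SQLite rejects it (HAVING clause on a non-aggregate query); the condition here is per row

Fix: Use WHERE for row-level filtering

Corrected query:
SELECT id, title, rating FROM movies WHERE rating > 5.1

Result:
id | title         | rating
---+---------------+-------
1  | Forrest Gump  | 8.6   
2  | Spirited Away | 7.8   
3  | Mad Max       | 7.7   
4  | Parasite      | 6.7   
5  | Whiplash      | 6.6   
6  | Heat          | 5.2   
7  | The Godfather | 5.3   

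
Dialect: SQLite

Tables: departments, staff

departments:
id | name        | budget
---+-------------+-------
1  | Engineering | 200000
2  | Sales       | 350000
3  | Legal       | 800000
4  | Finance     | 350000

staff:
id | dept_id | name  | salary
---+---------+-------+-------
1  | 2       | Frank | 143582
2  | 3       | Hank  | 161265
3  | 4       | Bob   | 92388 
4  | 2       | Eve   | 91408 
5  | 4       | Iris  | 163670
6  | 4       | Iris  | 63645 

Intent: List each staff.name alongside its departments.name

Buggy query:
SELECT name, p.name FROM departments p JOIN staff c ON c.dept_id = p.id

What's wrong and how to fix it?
Bug: Both tables have a 'name' column; the unqualified reference is ambiguous

Fix: Qualify the column with its table alias (c.name)

Corrected query:
SELECT c.name, p.name FROM departments p JOIN staff c ON c.dept_id = p.id

Result:
name  | name   
------+--------
Frank | Sales  
Hank  | Legal  
Bob   | Finance
Eve   | Sales  
Iris  | Finance
Iris  | Finance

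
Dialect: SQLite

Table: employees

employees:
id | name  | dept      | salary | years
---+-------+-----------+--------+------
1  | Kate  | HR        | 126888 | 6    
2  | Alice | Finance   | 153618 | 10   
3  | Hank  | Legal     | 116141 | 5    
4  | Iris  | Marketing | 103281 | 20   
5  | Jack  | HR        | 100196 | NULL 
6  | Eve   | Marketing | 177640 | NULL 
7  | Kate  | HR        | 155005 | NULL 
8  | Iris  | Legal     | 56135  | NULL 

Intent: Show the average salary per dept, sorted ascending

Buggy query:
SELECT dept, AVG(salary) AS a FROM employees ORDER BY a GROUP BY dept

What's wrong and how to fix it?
Bug: GROUP BY must precede ORDER BY

Fix: Move ORDER BY to the end, after GROUP BY

Corrected query:
SELECT dept, AVG(salary) AS a FROM employees GROUP BY dept ORDER BY a

Result:
dept      | a       
----------+---------
Legal     | 86138   
HR        | 127363  
Marketing | 140460.5
Finance   | 153618  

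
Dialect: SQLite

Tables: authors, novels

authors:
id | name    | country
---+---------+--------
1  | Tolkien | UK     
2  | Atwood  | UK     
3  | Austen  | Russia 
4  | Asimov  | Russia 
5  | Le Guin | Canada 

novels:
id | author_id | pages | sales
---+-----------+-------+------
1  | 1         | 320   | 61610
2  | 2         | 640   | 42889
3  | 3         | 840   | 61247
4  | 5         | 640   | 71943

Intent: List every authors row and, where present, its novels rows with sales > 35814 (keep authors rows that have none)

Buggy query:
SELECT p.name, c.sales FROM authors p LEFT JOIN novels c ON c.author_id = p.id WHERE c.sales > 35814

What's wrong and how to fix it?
Bug: A WHERE condition on the right-hand table after LEFT JOIN drops unmatched parents

Fix: Move the right-table condition into the ON clause so unmatched parents are kept

Corrected query:
SELECT p.name, c.sales FROM authors p LEFT JOIN novels c ON c.author_id = p.id AND c.sales > 35814

Result:
name    | sales
--------+------
Tolkien | 61610
Atwood  | 42889
Austen  | 61247
Asimov  | NULL 
Le Guin | 71943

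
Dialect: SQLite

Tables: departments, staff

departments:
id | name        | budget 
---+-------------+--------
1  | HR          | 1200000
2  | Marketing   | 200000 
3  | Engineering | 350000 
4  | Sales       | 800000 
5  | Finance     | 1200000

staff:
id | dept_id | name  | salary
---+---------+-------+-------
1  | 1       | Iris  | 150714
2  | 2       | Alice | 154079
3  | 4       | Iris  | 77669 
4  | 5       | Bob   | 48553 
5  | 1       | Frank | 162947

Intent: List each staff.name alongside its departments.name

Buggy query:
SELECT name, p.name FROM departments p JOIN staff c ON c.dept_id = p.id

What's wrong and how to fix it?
Bug: 'name' exists in both joined tables, so the database can't tell which one is meant

Fix: Qualify the column with its table alias (c.name)

Corrected query:
SELECT c.name, p.name FROM departments p JOIN staff c ON c.dept_id = p.id

Result:
name  | name     
------+----------
Iris  | HR       
Alice | Marketing
Iris  | Sales    
Bob   | Finance  
Frank | HR       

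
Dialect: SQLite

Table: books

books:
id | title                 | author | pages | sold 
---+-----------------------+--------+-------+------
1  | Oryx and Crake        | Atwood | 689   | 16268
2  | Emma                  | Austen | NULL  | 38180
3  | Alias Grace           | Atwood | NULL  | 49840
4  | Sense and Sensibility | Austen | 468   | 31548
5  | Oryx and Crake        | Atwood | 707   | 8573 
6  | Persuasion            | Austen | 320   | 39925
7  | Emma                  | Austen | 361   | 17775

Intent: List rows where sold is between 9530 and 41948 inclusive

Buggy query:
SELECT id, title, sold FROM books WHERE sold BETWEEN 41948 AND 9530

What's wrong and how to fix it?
Bug: The bounds are reversed; BETWEEN a AND b requires a <= b to match anything

Fix: Write BETWEEN 9530 AND 41948

Corrected query:
SELECT id, title, sold FROM books WHERE sold BETWEEN 9530 AND 41948

Result:
id | title                 | sold 
---+-----------------------+------
1  | Oryx and Crake        | 16268
2  | Emma                  | 38180
4  | Sense and Sensibility | 31548
6  | Persuasion            | 39925
7  | Emma                  | 17775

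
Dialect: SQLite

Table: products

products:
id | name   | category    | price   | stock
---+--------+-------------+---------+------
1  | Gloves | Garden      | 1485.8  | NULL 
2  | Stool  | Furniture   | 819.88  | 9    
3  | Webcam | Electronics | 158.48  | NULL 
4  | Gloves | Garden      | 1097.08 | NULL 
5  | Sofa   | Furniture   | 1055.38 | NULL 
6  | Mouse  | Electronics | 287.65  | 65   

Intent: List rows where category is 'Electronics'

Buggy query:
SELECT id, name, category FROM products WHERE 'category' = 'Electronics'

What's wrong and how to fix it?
Bug: Single quotes denote string literals in SQL; the column name is being compared as a constant string

Fix: Remove the quotes around the column name (or use double quotes for an identifier)

Corrected query:
SELECT id, name, category FROM products WHERE category = 'Electronics'

Result:
id | name   | category   
---+--------+------------
3  | Webcam | Electronics
6  | Mouse  | Electronics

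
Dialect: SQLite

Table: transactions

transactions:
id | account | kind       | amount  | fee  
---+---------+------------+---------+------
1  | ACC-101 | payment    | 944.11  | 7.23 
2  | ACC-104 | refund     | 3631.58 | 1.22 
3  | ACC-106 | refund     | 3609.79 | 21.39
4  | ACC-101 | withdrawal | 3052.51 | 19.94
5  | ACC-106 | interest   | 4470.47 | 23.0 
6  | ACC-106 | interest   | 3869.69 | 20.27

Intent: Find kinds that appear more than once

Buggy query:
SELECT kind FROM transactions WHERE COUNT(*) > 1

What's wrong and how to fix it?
Bug: WHERE can't reference COUNT(*); aggregates are computed after WHERE

Fix: Group first, then use HAVING for the count condition

Corrected query:
SELECT kind FROM transactions GROUP BY kind HAVING COUNT(*) > 1

Result:
kind    
--------
interest
refund  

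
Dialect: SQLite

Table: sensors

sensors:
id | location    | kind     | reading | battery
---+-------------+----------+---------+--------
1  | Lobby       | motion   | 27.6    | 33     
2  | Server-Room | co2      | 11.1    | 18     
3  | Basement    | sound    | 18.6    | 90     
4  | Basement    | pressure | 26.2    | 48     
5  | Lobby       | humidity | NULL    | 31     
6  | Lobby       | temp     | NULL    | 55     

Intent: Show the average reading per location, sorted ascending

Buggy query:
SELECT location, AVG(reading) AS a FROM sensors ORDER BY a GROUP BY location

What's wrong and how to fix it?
Bug: ORDER BY appears before GROUP BY; SQL clause order requires GROUP BY first

Fix: Reorder: SELECT … FROM … GROUP BY … ORDER BY …

Corrected query:
SELECT location, AVG(reading) AS a FROM sensors GROUP BY location ORDER BY a

Result:
location    | a   
------------+-----
Server-Room | 11.1
Basement    | 22.4
Lobby       | 27.6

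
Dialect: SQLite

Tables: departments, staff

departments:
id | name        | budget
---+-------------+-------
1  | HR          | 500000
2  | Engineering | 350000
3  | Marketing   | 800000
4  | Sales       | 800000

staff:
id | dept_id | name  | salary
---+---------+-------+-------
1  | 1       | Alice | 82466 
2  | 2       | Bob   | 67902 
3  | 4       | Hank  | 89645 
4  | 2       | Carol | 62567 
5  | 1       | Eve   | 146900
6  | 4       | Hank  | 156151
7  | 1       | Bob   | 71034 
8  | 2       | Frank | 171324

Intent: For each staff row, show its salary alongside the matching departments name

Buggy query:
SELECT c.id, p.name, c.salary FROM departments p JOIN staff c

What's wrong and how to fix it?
Bug: JOIN with no ON clause produces a cartesian product; every staff row pairs with every departments row

Fix: Add ON c.dept_id = p.id to the JOIN

Corrected query:
SELECT c.id, p.name, c.salary FROM departments p JOIN staff c ON c.dept_id = p.id

Result:
id | name        | salary
---+-------------+-------
1  | HR          | 82466 
2  | Engineering | 67902 
3  | Sales       | 89645 
4  | Engineering | 62567 
5  | HR          | 146900
6  | Sales       | 156151
7  | HR          | 71034 
8  | Engineering | 171324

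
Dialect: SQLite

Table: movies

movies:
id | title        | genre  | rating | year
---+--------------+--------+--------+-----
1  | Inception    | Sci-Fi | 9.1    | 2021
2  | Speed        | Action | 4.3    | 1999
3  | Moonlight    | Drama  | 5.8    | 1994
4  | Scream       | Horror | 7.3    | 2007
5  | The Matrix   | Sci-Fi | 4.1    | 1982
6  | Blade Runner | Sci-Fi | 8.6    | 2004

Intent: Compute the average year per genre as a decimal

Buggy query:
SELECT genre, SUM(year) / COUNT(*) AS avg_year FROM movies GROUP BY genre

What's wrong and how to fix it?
Bug: Both operands are integers, so '/' performs integer division and truncates

Fix: Cast one side to REAL so the division keeps the fractional part

Corrected query:
SELECT genre, SUM(year) * 1.0 / COUNT(*) AS avg_year FROM movies GROUP BY genre

Result:
genre  | avg_year   
-------+------------
Action | 1999       
Drama  | 1994       
Horror | 2007       
Sci-Fi | 2002.333333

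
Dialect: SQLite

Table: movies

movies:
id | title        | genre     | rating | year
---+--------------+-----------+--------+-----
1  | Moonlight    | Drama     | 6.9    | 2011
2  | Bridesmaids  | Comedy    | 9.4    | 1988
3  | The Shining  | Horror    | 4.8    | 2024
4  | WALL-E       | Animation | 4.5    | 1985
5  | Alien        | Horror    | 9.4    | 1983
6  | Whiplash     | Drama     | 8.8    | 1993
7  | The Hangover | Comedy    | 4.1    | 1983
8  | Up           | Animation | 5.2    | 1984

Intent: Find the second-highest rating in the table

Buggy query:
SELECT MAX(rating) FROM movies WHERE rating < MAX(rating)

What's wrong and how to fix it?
Bug: The inner MAX is an aggregate inside WHERE, which is not allowed

Fix: Compute the overall MAX in a subquery, then take MAX of rows below it

Corrected query:
SELECT MAX(rating) FROM movies WHERE rating < (SELECT MAX(rating) FROM movies)

Result:
MAX(rating)
-----------
8.8        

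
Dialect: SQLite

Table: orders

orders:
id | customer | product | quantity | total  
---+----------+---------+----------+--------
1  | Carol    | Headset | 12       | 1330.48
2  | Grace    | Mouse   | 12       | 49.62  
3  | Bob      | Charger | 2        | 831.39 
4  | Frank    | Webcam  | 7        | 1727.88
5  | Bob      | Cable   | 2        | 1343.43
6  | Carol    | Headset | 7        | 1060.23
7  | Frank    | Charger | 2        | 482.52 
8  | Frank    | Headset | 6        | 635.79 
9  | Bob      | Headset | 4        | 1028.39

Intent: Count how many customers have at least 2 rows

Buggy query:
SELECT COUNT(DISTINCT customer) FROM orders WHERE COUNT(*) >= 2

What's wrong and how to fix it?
Bug: COUNT(*) cannot appear in WHERE; the per-group count doesn't exist yet

Fix: Use a subquery that GROUPs and filters with HAVING, then count its rows

Corrected query:
SELECT COUNT(*) FROM (SELECT customer FROM orders GROUP BY customer HAVING COUNT(*) >= 2)

Result:
COUNT(*)
--------
3       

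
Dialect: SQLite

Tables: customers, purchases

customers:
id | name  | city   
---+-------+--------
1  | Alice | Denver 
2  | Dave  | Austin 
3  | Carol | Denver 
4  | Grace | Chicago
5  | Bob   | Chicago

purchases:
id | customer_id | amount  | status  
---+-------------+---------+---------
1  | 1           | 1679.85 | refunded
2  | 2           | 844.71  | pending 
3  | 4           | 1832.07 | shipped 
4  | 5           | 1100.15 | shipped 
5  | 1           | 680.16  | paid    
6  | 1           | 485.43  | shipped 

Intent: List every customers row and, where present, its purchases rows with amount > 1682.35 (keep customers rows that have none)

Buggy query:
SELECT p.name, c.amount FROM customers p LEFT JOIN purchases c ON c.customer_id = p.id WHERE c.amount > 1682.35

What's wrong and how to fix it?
Bug: A WHERE condition on the right-hand table after LEFT JOIN drops unmatched parents

Fix: Move the right-table condition into the ON clause so unmatched parents are kept

Corrected query:
SELECT p.name, c.amount FROM customers p LEFT JOIN purchases c ON c.customer_id = p.id AND c.amount > 1682.35

Result:
name  | amount 
------+--------
Alice | NULL   
Dave  | NULL   
Carol | NULL   
Grace | 1832.07
Bob   | NULL   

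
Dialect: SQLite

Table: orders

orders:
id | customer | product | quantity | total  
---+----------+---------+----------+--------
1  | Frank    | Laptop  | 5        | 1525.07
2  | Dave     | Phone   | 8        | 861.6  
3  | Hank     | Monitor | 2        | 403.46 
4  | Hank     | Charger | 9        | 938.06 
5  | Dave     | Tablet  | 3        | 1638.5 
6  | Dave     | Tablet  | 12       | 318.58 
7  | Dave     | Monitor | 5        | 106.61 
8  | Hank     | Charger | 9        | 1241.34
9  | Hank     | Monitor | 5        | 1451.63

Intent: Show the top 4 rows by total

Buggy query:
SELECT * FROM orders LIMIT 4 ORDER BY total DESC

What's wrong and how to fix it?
Bug: ORDER BY cannot follow LIMIT; LIMIT is the final clause

Fix: Swap the clauses: ORDER BY first, then LIMIT

Corrected query:
SELECT * FROM orders ORDER BY total DESC LIMIT 4

Result:
id | customer | product | quantity | total  
---+----------+---------+----------+--------
5  | Dave     | Tablet  | 3        | 1638.5 
1  | Frank    | Laptop  | 5        | 1525.07
9  | Hank     | Monitor | 5        | 1451.63
8  | Hank     | Charger | 9        | 1241.34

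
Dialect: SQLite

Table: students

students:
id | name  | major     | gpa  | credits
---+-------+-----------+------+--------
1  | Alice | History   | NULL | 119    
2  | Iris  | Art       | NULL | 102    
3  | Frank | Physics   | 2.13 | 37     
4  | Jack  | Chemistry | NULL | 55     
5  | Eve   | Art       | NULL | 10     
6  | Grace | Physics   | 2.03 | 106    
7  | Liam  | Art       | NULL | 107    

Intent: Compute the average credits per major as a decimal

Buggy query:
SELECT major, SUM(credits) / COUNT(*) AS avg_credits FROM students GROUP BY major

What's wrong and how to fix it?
Bug: SUM(credits) and COUNT(*) are both integers; the division truncates the fractional part

Fix: Multiply by 1.0 (or CAST to REAL) to force floating-point division

Corrected query:
SELECT major, SUM(credits) * 1.0 / COUNT(*) AS avg_credits FROM students GROUP BY major

Result:
major     | avg_credits
----------+------------
Art       | 73         
Chemistry | 55         
History   | 119        
Physics   | 71.5       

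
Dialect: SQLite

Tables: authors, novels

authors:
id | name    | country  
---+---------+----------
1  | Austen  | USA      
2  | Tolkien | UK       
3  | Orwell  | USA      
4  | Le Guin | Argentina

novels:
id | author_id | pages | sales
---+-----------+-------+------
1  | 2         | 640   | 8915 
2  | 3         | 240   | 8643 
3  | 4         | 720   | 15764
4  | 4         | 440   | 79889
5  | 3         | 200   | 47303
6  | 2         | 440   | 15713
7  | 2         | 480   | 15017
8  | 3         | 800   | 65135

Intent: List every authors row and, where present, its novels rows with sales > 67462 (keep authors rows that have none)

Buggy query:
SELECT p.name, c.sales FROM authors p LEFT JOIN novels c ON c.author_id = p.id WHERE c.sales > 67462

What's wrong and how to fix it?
Bug: A WHERE condition on the right-hand table after LEFT JOIN drops unmatched parents

Fix: Put 'c.sales > 67462' in the JOIN's ON clause instead of WHERE

Corrected query:
SELECT p.name, c.sales FROM authors p LEFT JOIN novels c ON c.author_id = p.id AND c.sales > 67462

Result:
name    | sales
--------+------
Austen  | NULL 
Tolkien | NULL 
Orwell  | NULL 
Le Guin | 79889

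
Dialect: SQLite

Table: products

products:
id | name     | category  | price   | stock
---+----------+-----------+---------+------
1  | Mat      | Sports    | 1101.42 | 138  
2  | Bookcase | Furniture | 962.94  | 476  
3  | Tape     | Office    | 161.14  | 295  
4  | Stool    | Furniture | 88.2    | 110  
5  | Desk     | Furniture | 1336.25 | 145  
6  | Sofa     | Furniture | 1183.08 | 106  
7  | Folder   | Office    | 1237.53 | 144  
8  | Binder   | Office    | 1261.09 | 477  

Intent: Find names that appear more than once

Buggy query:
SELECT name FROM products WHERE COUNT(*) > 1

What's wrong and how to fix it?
Bug: WHERE can't reference COUNT(*); aggregates are computed after WHERE

Fix: GROUP BY name, then filter groups with HAVING COUNT(*) > 1

Corrected query:
SELECT name FROM products GROUP BY name HAVING COUNT(*) > 1

Result:
(no rows)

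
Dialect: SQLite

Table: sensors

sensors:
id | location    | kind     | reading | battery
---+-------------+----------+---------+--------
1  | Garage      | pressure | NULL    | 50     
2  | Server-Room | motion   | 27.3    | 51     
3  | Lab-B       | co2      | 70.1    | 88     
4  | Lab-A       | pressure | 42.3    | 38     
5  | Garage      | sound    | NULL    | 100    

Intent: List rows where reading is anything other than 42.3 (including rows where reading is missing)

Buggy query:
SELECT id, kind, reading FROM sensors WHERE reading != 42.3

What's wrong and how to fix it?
Bug: 'reading != 42.3' is unknown when reading is NULL, so NULL rows are silently excluded

Fix: Handle NULL separately with IS NULL alongside the inequality

Corrected query:
SELECT id, kind, reading FROM sensors WHERE reading != 42.3 OR reading IS NULL

Result:
id | kind     | reading
---+----------+--------
1  | pressure | NULL   
2  | motion   | 27.3   
3  | co2      | 70.1   
5  | sound    | NULL   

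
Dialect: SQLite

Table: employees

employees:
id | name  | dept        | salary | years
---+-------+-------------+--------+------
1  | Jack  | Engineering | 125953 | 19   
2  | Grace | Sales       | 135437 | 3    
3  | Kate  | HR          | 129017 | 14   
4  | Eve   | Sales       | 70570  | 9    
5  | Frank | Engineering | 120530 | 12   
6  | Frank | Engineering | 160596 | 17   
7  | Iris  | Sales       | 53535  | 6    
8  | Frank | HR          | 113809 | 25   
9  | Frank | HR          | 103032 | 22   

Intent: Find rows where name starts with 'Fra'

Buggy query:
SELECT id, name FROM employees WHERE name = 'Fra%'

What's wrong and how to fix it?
Bug: '=' compares the literal string including the % character; pattern matching needs LIKE

Fix: Replace '=' with LIKE so 'Fra%' is treated as a pattern

Corrected query:
SELECT id, name FROM employees WHERE name LIKE 'Fra%'

Result:
id | name 
---+------
5  | Frank
6  | Frank
8  | Frank
9  | Frank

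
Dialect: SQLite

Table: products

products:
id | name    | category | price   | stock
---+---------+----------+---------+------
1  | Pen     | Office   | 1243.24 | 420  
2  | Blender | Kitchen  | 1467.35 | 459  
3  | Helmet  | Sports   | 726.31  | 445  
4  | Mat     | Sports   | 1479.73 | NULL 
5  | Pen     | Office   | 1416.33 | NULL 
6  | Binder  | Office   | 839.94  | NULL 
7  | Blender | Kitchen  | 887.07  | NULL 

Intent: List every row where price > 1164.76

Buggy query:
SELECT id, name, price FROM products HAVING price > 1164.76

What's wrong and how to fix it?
Bug: This is a non-aggregate query (no GROUP BY, no aggregates), so in SQLite the HAVING clause is invalid here; a row-level condition belongs in WHERE

Fix: Use WHERE for row-level filtering

Corrected query:
SELECT id, name, price FROM products WHERE price > 1164.76

Result:
id | name    | price  
---+---------+--------
1  | Pen     | 1243.24
2  | Blender | 1467.35
4  | Mat     | 1479.73
5  | Pen     | 1416.33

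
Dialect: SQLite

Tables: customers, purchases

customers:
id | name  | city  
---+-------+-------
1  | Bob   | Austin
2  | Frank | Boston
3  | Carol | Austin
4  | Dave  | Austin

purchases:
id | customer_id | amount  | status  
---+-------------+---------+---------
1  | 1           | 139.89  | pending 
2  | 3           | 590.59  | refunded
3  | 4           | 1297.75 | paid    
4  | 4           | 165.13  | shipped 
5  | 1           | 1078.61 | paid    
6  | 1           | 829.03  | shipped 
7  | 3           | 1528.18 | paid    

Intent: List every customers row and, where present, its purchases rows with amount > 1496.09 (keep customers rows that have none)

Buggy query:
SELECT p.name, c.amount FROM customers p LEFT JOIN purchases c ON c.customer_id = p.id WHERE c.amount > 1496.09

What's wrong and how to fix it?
Bug: Filtering c.amount in WHERE discards the NULL rows produced by LEFT JOIN, turning it into an inner join

Fix: Put 'c.amount > 1496.09' in the JOIN's ON clause instead of WHERE

Corrected query:
SELECT p.name, c.amount FROM customers p LEFT JOIN purchases c ON c.customer_id = p.id AND c.amount > 1496.09

Result:
name  | amount 
------+--------
Bob   | NULL   
Frank | NULL   
Carol | 1528.18
Dave  | NULL   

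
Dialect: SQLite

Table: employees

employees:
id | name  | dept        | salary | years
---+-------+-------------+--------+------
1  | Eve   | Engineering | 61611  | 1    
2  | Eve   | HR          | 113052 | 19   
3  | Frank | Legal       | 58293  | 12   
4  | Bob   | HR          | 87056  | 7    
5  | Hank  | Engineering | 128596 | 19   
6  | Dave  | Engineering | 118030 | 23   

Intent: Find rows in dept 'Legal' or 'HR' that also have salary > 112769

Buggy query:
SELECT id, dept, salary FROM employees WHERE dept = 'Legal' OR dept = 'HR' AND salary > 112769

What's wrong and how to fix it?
Bug: Without parentheses, AND is evaluated before OR, so the salary filter only applies to the 'HR' branch

Fix: Add parentheses around the OR so the AND applies to both alternatives

Corrected query:
SELECT id, dept, salary FROM employees WHERE (dept = 'Legal' OR dept = 'HR') AND salary > 112769

Result:
id | dept | salary
---+------+-------
2  | HR   | 113052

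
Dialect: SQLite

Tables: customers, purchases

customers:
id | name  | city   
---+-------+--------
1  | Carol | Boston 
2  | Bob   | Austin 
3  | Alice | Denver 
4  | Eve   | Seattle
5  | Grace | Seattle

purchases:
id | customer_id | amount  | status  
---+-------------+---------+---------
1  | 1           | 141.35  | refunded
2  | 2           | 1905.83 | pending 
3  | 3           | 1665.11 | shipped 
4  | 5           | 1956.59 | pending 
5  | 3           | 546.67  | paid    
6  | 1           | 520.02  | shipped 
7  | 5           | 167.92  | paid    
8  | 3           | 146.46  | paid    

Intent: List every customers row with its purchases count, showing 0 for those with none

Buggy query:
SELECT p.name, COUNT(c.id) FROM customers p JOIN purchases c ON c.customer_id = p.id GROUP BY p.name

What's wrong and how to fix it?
Bug: An inner join excludes parents with zero children

Fix: Switch to LEFT JOIN to retain unmatched parent rows

Corrected query:
SELECT p.name, COUNT(c.id) FROM customers p LEFT JOIN purchases c ON c.customer_id = p.id GROUP BY p.name

Result:
name  | COUNT(c.id)
------+------------
Alice | 3          
Bob   | 1          
Carol | 2          
Eve   | 0          
Grace | 2          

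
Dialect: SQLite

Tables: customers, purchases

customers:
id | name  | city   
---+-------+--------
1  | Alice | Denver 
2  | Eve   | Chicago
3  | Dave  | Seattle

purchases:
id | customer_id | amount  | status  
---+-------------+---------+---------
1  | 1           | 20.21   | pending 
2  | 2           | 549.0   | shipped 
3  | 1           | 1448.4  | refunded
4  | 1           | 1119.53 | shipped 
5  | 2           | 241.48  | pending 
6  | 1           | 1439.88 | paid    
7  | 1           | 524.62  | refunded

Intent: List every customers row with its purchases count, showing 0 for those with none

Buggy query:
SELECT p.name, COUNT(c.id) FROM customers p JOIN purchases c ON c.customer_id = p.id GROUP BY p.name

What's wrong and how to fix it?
Bug: INNER JOIN drops customers rows that have no matching purchases rows

Fix: Switch to LEFT JOIN to retain unmatched parent rows

Corrected query:
SELECT p.name, COUNT(c.id) FROM customers p LEFT JOIN purchases c ON c.customer_id = p.id GROUP BY p.name

Result:
name  | COUNT(c.id)
------+------------
Alice | 5          
Dave  | 0          
Eve   | 2          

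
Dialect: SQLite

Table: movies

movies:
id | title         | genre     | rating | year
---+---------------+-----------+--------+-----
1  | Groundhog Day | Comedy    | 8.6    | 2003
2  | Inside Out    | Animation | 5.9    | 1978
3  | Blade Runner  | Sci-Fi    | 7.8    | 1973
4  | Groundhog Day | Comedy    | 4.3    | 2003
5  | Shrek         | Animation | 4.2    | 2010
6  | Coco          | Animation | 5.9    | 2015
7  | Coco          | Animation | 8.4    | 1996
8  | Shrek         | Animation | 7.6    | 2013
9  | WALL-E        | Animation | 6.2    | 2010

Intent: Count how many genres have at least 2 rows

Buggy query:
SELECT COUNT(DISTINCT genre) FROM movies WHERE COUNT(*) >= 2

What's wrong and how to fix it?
Bug: WHERE filters individual rows, not groups, so a group-level COUNT is invalid there

Fix: Use a subquery that GROUPs and filters with HAVING, then count its rows

Corrected query:
SELECT COUNT(*) FROM (SELECT genre FROM movies GROUP BY genre HAVING COUNT(*) >= 2)

Result:
COUNT(*)
--------
2       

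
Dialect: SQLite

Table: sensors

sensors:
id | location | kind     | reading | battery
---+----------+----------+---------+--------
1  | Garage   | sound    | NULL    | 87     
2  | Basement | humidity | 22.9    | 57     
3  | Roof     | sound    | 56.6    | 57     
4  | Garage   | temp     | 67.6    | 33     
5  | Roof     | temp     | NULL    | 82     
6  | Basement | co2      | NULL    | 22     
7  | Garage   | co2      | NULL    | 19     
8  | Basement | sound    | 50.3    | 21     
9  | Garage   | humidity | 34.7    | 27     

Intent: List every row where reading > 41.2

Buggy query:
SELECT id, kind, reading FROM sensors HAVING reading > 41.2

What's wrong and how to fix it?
Bug: HAVING filters the output of aggregation, but this query has no GROUP BY and no aggregate functions, so SQLite rejects it (HAVING clause on a non-aggregate query); the condition here is per row

Fix: Replace HAVING with WHERE since the condition applies to individual rows

Corrected query:
SELECT id, kind, reading FROM sensors WHERE reading > 41.2

Result:
id | kind  | reading
---+-------+--------
3  | sound | 56.6   
4  | temp  | 67.6   
8  | sound | 50.3   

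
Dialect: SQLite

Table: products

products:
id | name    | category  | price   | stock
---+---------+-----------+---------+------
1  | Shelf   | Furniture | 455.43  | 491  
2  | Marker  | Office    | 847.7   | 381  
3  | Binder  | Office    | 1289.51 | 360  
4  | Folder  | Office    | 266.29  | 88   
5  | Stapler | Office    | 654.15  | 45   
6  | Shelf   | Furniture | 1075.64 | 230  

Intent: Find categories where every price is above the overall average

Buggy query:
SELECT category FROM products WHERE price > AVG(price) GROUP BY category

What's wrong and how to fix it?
Bug: AVG() is an aggregate; it can't sit directly in WHERE

Fix: Use a subquery for AVG and a HAVING MIN(...) filter so the condition holds for every row in the group

Corrected query:
SELECT category FROM products GROUP BY category HAVING MIN(price) > (SELECT AVG(price) FROM products)

Result:
(no rows)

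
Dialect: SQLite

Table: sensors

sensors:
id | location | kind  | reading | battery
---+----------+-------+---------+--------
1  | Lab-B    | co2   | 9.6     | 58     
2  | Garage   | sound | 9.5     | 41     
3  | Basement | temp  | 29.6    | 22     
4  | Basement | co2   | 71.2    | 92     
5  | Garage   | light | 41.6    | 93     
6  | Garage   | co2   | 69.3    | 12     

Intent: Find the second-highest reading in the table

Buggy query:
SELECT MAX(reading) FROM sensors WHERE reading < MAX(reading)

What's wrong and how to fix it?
Bug: MAX(reading) on the right of the comparison is an aggregate-in-WHERE error

Fix: Compute the overall MAX in a subquery, then take MAX of rows below it

Corrected query:
SELECT MAX(reading) FROM sensors WHERE reading < (SELECT MAX(reading) FROM sensors)

Result:
MAX(reading)
------------
69.3        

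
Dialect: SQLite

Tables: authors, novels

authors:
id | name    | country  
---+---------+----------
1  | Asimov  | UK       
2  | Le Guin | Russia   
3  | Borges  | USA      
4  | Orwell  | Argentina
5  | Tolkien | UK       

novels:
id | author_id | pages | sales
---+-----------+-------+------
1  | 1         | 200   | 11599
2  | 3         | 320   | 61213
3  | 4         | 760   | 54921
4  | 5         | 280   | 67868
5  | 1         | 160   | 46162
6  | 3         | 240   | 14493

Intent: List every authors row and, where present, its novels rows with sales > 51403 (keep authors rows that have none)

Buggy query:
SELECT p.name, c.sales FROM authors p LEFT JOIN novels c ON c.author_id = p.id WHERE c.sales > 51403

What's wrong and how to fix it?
Bug: A WHERE condition on the right-hand table after LEFT JOIN drops unmatched parents

Fix: Move the right-table condition into the ON clause so unmatched parents are kept

Corrected query:
SELECT p.name, c.sales FROM authors p LEFT JOIN novels c ON c.author_id = p.id AND c.sales > 51403

Result:
name    | sales
--------+------
Asimov  | NULL 
Le Guin | NULL 
Borges  | 61213
Orwell  | 54921
Tolkien | 67868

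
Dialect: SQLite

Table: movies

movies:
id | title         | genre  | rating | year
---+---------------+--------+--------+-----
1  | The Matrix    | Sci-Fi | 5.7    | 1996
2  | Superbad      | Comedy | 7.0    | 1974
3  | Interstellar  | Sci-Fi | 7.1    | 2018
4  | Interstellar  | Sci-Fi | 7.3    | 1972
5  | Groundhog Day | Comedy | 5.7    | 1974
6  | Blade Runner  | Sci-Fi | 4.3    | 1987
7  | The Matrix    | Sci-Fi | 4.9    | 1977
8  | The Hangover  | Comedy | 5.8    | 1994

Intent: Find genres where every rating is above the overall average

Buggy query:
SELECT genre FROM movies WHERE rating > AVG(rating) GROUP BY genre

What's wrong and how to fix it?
Bug: WHERE evaluates per row before aggregation, so AVG() is unavailable

Fix: Use a subquery for AVG and a HAVING MIN(...) filter so the condition holds for every row in the group

Corrected query:
SELECT genre FROM movies GROUP BY genre HAVING MIN(rating) > (SELECT AVG(rating) FROM movies)

Result:
(no rows)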